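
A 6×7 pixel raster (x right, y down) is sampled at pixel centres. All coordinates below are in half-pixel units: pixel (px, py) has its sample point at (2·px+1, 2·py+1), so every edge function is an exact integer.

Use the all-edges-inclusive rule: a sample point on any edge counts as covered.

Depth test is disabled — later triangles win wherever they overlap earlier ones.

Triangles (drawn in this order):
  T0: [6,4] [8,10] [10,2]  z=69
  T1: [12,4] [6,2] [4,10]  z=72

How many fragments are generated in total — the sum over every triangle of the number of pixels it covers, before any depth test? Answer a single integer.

T0:
  2·area = 28  (B↔C swapped to make it positive)
  edge (6, 4)→(10, 2): d=(4,-2) inclusive
  edge (10, 2)→(8, 10): d=(-2,8) inclusive
  edge (8, 10)→(6, 4): d=(-2,-6) inclusive
    (2,0)@(5, 1): e=[-14,42,0] → ·  [on edge]
    (4,1)@(9, 3): e=[2,6,20] → #
    (5,1)@(11, 3): e=[6,-10,32] → ·
    (3,2)@(7, 5): e=[6,18,4] → #
    (5,2)@(11, 5): e=[14,-14,28] → ·
    (3,3)@(7, 7): e=[14,14,0] → #  [on edge]
    (4,3)@(9, 7): e=[18,-2,12] → ·
    (3,4)@(7, 9): e=[22,10,-4] → ·
    (4,6)@(9, 13): e=[42,-14,0] → ·  [on edge]
  covered (4 px):
    · · · · · ·
    · · · · # ·
    · · · # # ·
    · · · # · ·
    · · · · · ·
    · · · · · ·
    · · · · · ·
T1:
  2·area = 52  (B↔C swapped to make it positive)
  edge (12, 4)→(4, 10): d=(-8,6) inclusive
  edge (4, 10)→(6, 2): d=(2,-8) inclusive
  edge (6, 2)→(12, 4): d=(6,2) inclusive
    (1,0)@(3, 1): e=[78,-26,0] → ·  [on edge]
    (3,1)@(7, 3): e=[38,10,4] → #
    (4,1)@(9, 3): e=[26,26,0] → #  [on edge]
    (5,1)@(11, 3): e=[14,42,-4] → ·
    (3,2)@(7, 5): e=[22,14,16] → #
    (5,2)@(11, 5): e=[-2,46,8] → ·
    (2,3)@(5, 7): e=[18,2,32] → #
    (4,3)@(9, 7): e=[-6,34,24] → ·
    (2,4)@(5, 9): e=[2,6,44] → #
    (3,4)@(7, 9): e=[-10,22,40] → ·
    (2,5)@(5, 11): e=[-14,10,56] → ·
  covered (7 px):
    · · · · · ·
    · · · # # ·
    · · · # # ·
    · · # # · ·
    · · # · · ·
    · · · · · ·
    · · · · · ·

Result: 11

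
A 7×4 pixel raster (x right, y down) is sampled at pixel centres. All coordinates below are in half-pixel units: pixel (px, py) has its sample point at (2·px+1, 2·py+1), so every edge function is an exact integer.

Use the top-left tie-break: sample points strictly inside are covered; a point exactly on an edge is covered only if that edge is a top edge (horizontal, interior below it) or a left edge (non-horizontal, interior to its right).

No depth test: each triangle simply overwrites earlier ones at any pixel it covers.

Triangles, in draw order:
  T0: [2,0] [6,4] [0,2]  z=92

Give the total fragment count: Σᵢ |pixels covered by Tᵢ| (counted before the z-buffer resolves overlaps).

T0:
  2·area = 16
  edge (2, 0)→(6, 4): d=(4,4) right/bottom  bias=-1
  edge (6, 4)→(0, 2): d=(-6,-2) top-left  bias=+0
  edge (0, 2)→(2, 0): d=(2,-2) top-left  bias=+0
    (0,0)@(1, 1): e=[8,8,0] → X  [on edge]
    (1,0)@(3, 1): e=[0,12,4] → .  [on edge]
    (0,1)@(1, 3): e=[16,-4,4] → .
    (1,1)@(3, 3): e=[8,0,8] → X  [on edge]
    (2,1)@(5, 3): e=[0,4,12] → .  [on edge]
    (1,2)@(3, 5): e=[16,-12,12] → .
    (3,2)@(7, 5): e=[0,-4,20] → .  [on edge]
    (4,2)@(9, 5): e=[-8,0,24] → .  [on edge]
    (4,3)@(9, 7): e=[0,-12,28] → .  [on edge]
  covered (2 px):
    X . . . . . .
    . X . . . . .
    . . . . . . .
    . . . . . . .

Answer: 2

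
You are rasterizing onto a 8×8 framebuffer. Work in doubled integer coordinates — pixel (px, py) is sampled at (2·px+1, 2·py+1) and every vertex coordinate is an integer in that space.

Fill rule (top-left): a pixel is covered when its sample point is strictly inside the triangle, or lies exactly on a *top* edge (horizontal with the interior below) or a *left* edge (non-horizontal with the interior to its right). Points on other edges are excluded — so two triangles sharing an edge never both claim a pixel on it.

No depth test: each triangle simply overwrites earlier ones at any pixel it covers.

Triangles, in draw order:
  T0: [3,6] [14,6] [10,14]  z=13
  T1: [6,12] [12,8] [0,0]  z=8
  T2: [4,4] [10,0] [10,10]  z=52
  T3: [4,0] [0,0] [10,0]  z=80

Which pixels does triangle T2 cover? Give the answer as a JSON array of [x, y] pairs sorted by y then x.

T0:
  2·area = 88
  edge (3, 6)→(14, 6): d=(11,0) top-left  bias=+0
  edge (14, 6)→(10, 14): d=(-4,8) right/bottom  bias=-1
  edge (10, 14)→(3, 6): d=(-7,-8) top-left  bias=+0
    (2,3)@(5, 7): e=[11,68,9] → █
    (3,3)@(7, 7): e=[11,52,25] → █
    (4,3)@(9, 7): e=[11,36,41] → █
    (5,3)@(11, 7): e=[11,20,57] → █
    (6,3)@(13, 7): e=[11,4,73] → █
    (7,3)@(15, 7): e=[11,-12,89] → ·
    (2,4)@(5, 9): e=[33,60,-5] → ·
    (3,4)@(7, 9): e=[33,44,11] → █
    (6,4)@(13, 9): e=[33,-4,59] → ·
    (3,5)@(7, 11): e=[55,36,-3] → ·
    (4,5)@(9, 11): e=[55,20,13] → █
    (6,5)@(13, 11): e=[55,-12,45] → ·
  covered (10 px):
    · · · · · · · ·
    · · · · · · · ·
    · · · · · · · ·
    · · █ █ █ █ █ ·
    · · · █ █ █ · ·
    · · · · █ █ · ·
    · · · · · · · ·
    · · · · · · · ·
T1:
  2·area = 96  (B↔C swapped to make it positive)
  edge (6, 12)→(0, 0): d=(-6,-12) top-left  bias=+0
  edge (0, 0)→(12, 8): d=(12,8) right/bottom  bias=-1
  edge (12, 8)→(6, 12): d=(-6,4) right/bottom  bias=-1
    (0,0)@(1, 1): e=[6,4,86] → █
    (1,0)@(3, 1): e=[30,-12,78] → ·
    (0,1)@(1, 3): e=[-6,28,74] → ·
    (1,1)@(3, 3): e=[18,12,66] → █
    (2,1)@(5, 3): e=[42,-4,58] → ·
    (1,2)@(3, 5): e=[6,36,54] → █
    (2,2)@(5, 5): e=[30,20,46] → █
    (3,2)@(7, 5): e=[54,4,38] → █
    (4,2)@(9, 5): e=[78,-12,30] → ·
    (1,3)@(3, 7): e=[-6,60,42] → ·
    (2,3)@(5, 7): e=[18,44,34] → █
    (4,3)@(9, 7): e=[66,12,18] → █
  covered (12 px):
    █ · · · · · · ·
    · █ · · · · · ·
    · █ █ █ · · · ·
    · · █ █ █ · · ·
    · · █ █ █ · · ·
    · · · █ · · · ·
    · · · · · · · ·
    · · · · · · · ·
T2:
  2·area = 60
  edge (4, 4)→(10, 0): d=(6,-4) top-left  bias=+0
  edge (10, 0)→(10, 10): d=(0,10) right/bottom  bias=-1
  edge (10, 10)→(4, 4): d=(-6,-6) top-left  bias=+0
    (0,0)@(1, 1): e=[-30,90,0] → ·  [on edge]
    (4,0)@(9, 1): e=[2,10,48] → █
    (5,0)@(11, 1): e=[10,-10,60] → ·
    (1,1)@(3, 3): e=[-10,70,0] → ·  [on edge]
    (3,1)@(7, 3): e=[6,30,24] → █
    (5,1)@(11, 3): e=[22,-10,48] → ·
    (2,2)@(5, 5): e=[10,50,0] → █  [on edge]
    (5,2)@(11, 5): e=[34,-10,36] → ·
    (2,3)@(5, 7): e=[22,50,-12] → ·
    (3,3)@(7, 7): e=[30,30,0] → █  [on edge]
    (5,3)@(11, 7): e=[46,-10,24] → ·
    (3,4)@(7, 9): e=[42,30,-12] → ·
    (4,4)@(9, 9): e=[50,10,0] → █  [on edge]
    (5,5)@(11, 11): e=[70,-10,0] → ·  [on edge]
    (6,6)@(13, 13): e=[90,-30,0] → ·  [on edge]
    (7,7)@(15, 15): e=[110,-50,0] → ·  [on edge]
  covered (9 px):
    · · · · █ · · ·
    · · · █ █ · · ·
    · · █ █ █ · · ·
    · · · █ █ · · ·
    · · · · █ · · ·
    · · · · · · · ·
    · · · · · · · ·
    · · · · · · · ·
T3:
  degenerate (2·area = 0) — covers nothing

Result: [[4,0],[3,1],[4,1],[2,2],[3,2],[4,2],[3,3],[4,3],[4,4]]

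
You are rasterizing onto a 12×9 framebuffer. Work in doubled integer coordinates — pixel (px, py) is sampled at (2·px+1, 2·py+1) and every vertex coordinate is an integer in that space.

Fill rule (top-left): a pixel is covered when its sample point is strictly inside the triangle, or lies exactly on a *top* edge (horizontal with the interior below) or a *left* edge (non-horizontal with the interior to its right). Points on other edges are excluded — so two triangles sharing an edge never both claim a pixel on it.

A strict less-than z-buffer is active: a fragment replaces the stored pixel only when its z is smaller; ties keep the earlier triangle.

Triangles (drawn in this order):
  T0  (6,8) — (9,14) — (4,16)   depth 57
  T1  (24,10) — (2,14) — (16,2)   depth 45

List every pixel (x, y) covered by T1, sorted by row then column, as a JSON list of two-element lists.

T0:
  2·area = 36
  edge (6, 8)→(9, 14): d=(3,6) right/bottom  bias=-1
  edge (9, 14)→(4, 16): d=(-5,2) right/bottom  bias=-1
  edge (4, 16)→(6, 8): d=(2,-8) top-left  bias=+0
    (3,5)@(7, 11): e=[3,19,14] → #
    (4,5)@(9, 11): e=[-9,15,30] → ·
    (2,6)@(5, 13): e=[21,13,2] → #
    (4,6)@(9, 13): e=[-3,5,34] → ·
    (2,7)@(5, 15): e=[27,3,6] → #
    (3,7)@(7, 15): e=[15,-1,22] → ·
    (2,8)@(5, 17): e=[33,-7,10] → ·
  covered (4 px):
    · · · · · · · · · · · ·
    · · · · · · · · · · · ·
    · · · · · · · · · · · ·
    · · · · · · · · · · · ·
    · · · · · · · · · · · ·
    · · · # · · · · · · · ·
    · · # # · · · · · · · ·
    · · # · · · · · · · · ·
    · · · · · · · · · · · ·
T1:
  2·area = 208
  edge (24, 10)→(2, 14): d=(-22,4) right/bottom  bias=-1
  edge (2, 14)→(16, 2): d=(14,-12) top-left  bias=+0
  edge (16, 2)→(24, 10): d=(8,8) right/bottom  bias=-1
    (7,0)@(15, 1): e=[234,-26,0] → ·  [on edge]
    (7,1)@(15, 3): e=[190,2,16] → #
    (8,1)@(17, 3): e=[182,26,0] → ·  [on edge]
    (6,2)@(13, 5): e=[154,6,48] → #
    (8,2)@(17, 5): e=[138,54,16] → #
    (9,2)@(19, 5): e=[130,78,0] → ·  [on edge]
    (5,3)@(11, 7): e=[118,10,80] → #
    (9,3)@(19, 7): e=[86,106,16] → #
    (10,3)@(21, 7): e=[78,130,0] → ·  [on edge]
    (4,4)@(9, 9): e=[82,14,112] → #
    (10,4)@(21, 9): e=[34,158,16] → #
    (11,4)@(23, 9): e=[26,182,0] → ·  [on edge]
  covered (24 px):
    · · · · · · · · · · · ·
    · · · · · · · # · · · ·
    · · · · · · # # # · · ·
    · · · · · # # # # # · ·
    · · · · # # # # # # # ·
    · · · # # # # # # · · ·
    · · # # · · · · · · · ·
    · · · · · · · · · · · ·
    · · · · · · · · · · · ·

Final: [[7,1],[6,2],[7,2],[8,2],[5,3],[6,3],[7,3],[8,3],[9,3],[4,4],[5,4],[6,4],[7,4],[8,4],[9,4],[10,4],[3,5],[4,5],[5,5],[6,5],[7,5],[8,5],[2,6],[3,6]]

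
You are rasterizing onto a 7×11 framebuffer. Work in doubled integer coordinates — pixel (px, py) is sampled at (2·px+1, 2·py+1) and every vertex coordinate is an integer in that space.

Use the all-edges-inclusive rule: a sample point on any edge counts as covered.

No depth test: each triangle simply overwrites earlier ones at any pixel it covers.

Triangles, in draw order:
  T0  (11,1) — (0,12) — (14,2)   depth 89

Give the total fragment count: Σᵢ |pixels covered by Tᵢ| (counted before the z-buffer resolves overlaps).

T0:
  2·area = 44  (B↔C swapped to make it positive)
  edge (11, 1)→(14, 2): d=(3,1) inclusive
  edge (14, 2)→(0, 12): d=(-14,10) inclusive
  edge (0, 12)→(11, 1): d=(11,-11) inclusive
    (5,0)@(11, 1): e=[0,44,0] → X  [on edge]
    (6,0)@(13, 1): e=[-2,24,22] → .
    (4,1)@(9, 3): e=[8,36,0] → X  [on edge]
    (6,1)@(13, 3): e=[4,-4,44] → .
    (3,2)@(7, 5): e=[16,28,0] → X  [on edge]
    (5,2)@(11, 5): e=[12,-12,44] → .
    (2,3)@(5, 7): e=[24,20,0] → X  [on edge]
    (3,3)@(7, 7): e=[22,0,22] → X  [on edge]
    (4,3)@(9, 7): e=[20,-20,44] → .
    (1,4)@(3, 9): e=[32,12,0] → X  [on edge]
    (2,4)@(5, 9): e=[30,-8,22] → .
    (3,4)@(7, 9): e=[28,-28,44] → .
    (0,5)@(1, 11): e=[40,4,0] → X  [on edge]
  covered (9 px):
    . . . . . X .
    . . . . X X .
    . . . X X . .
    . . X X . . .
    . X . . . . .
    X . . . . . .
    . . . . . . .
    . . . . . . .
    . . . . . . .
    . . . . . . .
    . . . . . . .

Final: 9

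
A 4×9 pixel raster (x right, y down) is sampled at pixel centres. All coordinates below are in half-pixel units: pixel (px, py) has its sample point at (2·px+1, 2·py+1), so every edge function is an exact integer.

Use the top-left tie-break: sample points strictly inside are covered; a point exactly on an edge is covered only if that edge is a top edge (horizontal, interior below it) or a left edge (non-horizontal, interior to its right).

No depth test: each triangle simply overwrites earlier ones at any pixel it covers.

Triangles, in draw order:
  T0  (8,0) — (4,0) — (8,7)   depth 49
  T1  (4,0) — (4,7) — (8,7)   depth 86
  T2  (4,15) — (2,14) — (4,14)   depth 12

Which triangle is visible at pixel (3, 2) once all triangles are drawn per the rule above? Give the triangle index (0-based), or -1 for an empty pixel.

T0:
  2·area = 28  (B↔C swapped to make it positive)
  edge (8, 0)→(8, 7): d=(0,7) right/bottom  bias=-1
  edge (8, 7)→(4, 0): d=(-4,-7) top-left  bias=+0
  edge (4, 0)→(8, 0): d=(4,0) top-left  bias=+0
    (2,0)@(5, 1): e=[21,3,4] → █
    (3,0)@(7, 1): e=[7,17,4] → █
    (2,1)@(5, 3): e=[21,-5,12] → ·
    (3,1)@(7, 3): e=[7,9,12] → █
    (3,2)@(7, 5): e=[7,1,20] → █
    (3,3)@(7, 7): e=[7,-7,28] → ·
  covered (4 px):
    · · █ █
    · · · █
    · · · █
    · · · ·
    · · · ·
    · · · ·
    · · · ·
    · · · ·
    · · · ·
T1:
  2·area = 28  (B↔C swapped to make it positive)
  edge (4, 0)→(8, 7): d=(4,7) right/bottom  bias=-1
  edge (8, 7)→(4, 7): d=(-4,0) right/bottom  bias=-1
  edge (4, 7)→(4, 0): d=(0,-7) top-left  bias=+0
    (2,1)@(5, 3): e=[5,16,7] → █
    (3,1)@(7, 3): e=[-9,16,21] → ·
    (2,2)@(5, 5): e=[13,8,7] → █
    (3,2)@(7, 5): e=[-1,8,21] → ·
    (0,3)@(1, 7): e=[49,0,-21] → ·  [on edge]
    (1,3)@(3, 7): e=[35,0,-7] → ·  [on edge]
    (2,3)@(5, 7): e=[21,0,7] → ·  [on edge]
    (3,3)@(7, 7): e=[7,0,21] → ·  [on edge]
  covered (2 px):
    · · · ·
    · · █ ·
    · · █ ·
    · · · ·
    · · · ·
    · · · ·
    · · · ·
    · · · ·
    · · · ·
T2:
  2·area = 2
  edge (4, 15)→(2, 14): d=(-2,-1) top-left  bias=+0
  edge (2, 14)→(4, 14): d=(2,0) top-left  bias=+0
  edge (4, 14)→(4, 15): d=(0,1) right/bottom  bias=-1
  covered (0 px):
    · · · ·
    · · · ·
    · · · ·
    · · · ·
    · · · ·
    · · · ·
    · · · ·
    · · · ·
    · · · ·

Z-buffer (winner per pixel, '.' = empty):
  . . 0 0
  . . 1 0
  . . 1 0
  . . . .
  . . . .
  . . . .
  . . . .
  . . . .
  . . . .

Final: 0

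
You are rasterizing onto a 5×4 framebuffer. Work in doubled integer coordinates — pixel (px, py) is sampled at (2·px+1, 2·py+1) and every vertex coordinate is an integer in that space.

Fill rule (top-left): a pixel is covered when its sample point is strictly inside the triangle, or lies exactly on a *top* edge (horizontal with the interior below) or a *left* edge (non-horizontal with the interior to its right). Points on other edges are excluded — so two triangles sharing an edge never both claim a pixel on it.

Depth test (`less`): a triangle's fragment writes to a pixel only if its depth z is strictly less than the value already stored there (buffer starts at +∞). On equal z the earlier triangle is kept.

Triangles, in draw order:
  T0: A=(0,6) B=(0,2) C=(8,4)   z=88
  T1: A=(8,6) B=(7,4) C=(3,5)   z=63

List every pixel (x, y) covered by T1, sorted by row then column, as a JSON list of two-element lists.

T0:
  2·area = 32
  edge (0, 6)→(0, 2): d=(0,-4) top-left  bias=+0
  edge (0, 2)→(8, 4): d=(8,2) right/bottom  bias=-1
  edge (8, 4)→(0, 6): d=(-8,2) right/bottom  bias=-1
    (0,1)@(1, 3): e=[4,6,22] → █
    (1,1)@(3, 3): e=[12,2,18] → █
    (2,1)@(5, 3): e=[20,-2,14] → ·
    (0,2)@(1, 5): e=[4,22,6] → █
    (2,2)@(5, 5): e=[20,14,-2] → ·
    (0,3)@(1, 7): e=[4,38,-10] → ·
    (1,3)@(3, 7): e=[12,34,-14] → ·
  covered (4 px):
    · · · · ·
    █ █ · · ·
    █ █ · · ·
    · · · · ·
T1:
  2·area = 9  (B↔C swapped to make it positive)
  edge (8, 6)→(3, 5): d=(-5,-1) top-left  bias=+0
  edge (3, 5)→(7, 4): d=(4,-1) top-left  bias=+0
  edge (7, 4)→(8, 6): d=(1,2) right/bottom  bias=-1
    (1,2)@(3, 5): e=[0,0,9] → █  [on edge]
    (2,2)@(5, 5): e=[2,2,5] → █
    (3,2)@(7, 5): e=[4,4,1] → █
    (4,2)@(9, 5): e=[6,6,-3] → ·
    (1,3)@(3, 7): e=[-10,8,11] → ·
    (2,3)@(5, 7): e=[-8,10,7] → ·
    (3,3)@(7, 7): e=[-6,12,3] → ·
  covered (3 px):
    · · · · ·
    · · · · ·
    · █ █ █ ·
    · · · · ·

Result: [[1,2],[2,2],[3,2]]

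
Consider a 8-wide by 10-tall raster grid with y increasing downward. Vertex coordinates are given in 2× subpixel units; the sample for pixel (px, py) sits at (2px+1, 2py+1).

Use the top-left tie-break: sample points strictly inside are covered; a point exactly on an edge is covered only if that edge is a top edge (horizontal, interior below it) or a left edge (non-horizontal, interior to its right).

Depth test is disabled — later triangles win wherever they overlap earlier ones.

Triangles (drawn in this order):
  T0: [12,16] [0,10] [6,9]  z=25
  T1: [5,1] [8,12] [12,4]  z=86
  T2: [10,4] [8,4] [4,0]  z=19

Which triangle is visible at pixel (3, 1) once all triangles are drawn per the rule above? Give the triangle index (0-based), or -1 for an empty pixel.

T0:
  2·area = 48
  edge (12, 16)→(0, 10): d=(-12,-6) top-left  bias=+0
  edge (0, 10)→(6, 9): d=(6,-1) top-left  bias=+0
  edge (6, 9)→(12, 16): d=(6,7) right/bottom  bias=-1
    (1,5)@(3, 11): e=[6,9,33] → █
    (2,5)@(5, 11): e=[18,11,19] → █
    (3,5)@(7, 11): e=[30,13,5] → █
    (4,5)@(9, 11): e=[42,15,-9] → ·
    (1,6)@(3, 13): e=[-18,21,45] → ·
    (2,6)@(5, 13): e=[-6,23,31] → ·
    (3,6)@(7, 13): e=[6,25,17] → █
    (4,6)@(9, 13): e=[18,27,3] → █
    (5,6)@(11, 13): e=[30,29,-11] → ·
    (3,7)@(7, 15): e=[-18,37,29] → ·
    (4,7)@(9, 15): e=[-6,39,15] → ·
    (5,7)@(11, 15): e=[6,41,1] → █
  covered (6 px):
    · · · · · · · ·
    · · · · · · · ·
    · · · · · · · ·
    · · · · · · · ·
    · · · · · · · ·
    · █ █ █ · · · ·
    · · · █ █ · · ·
    · · · · · █ · ·
    · · · · · · · ·
    · · · · · · · ·
T1:
  2·area = 68  (B↔C swapped to make it positive)
  edge (5, 1)→(12, 4): d=(7,3) right/bottom  bias=-1
  edge (12, 4)→(8, 12): d=(-4,8) right/bottom  bias=-1
  edge (8, 12)→(5, 1): d=(-3,-11) top-left  bias=+0
    (2,0)@(5, 1): e=[0,68,0] → ·  [on edge]
    (3,1)@(7, 3): e=[8,44,16] → █
    (4,1)@(9, 3): e=[2,28,38] → █
    (5,1)@(11, 3): e=[-4,12,60] → ·
    (3,2)@(7, 5): e=[22,36,10] → █
    (5,2)@(11, 5): e=[10,4,54] → █
    (6,2)@(13, 5): e=[4,-12,76] → ·
    (3,3)@(7, 7): e=[36,28,4] → █
    (5,3)@(11, 7): e=[24,-4,48] → ·
    (3,4)@(7, 9): e=[50,20,-2] → ·
    (4,4)@(9, 9): e=[44,4,20] → █
    (5,4)@(11, 9): e=[38,-12,42] → ·
  covered (8 px):
    · · · · · · · ·
    · · · █ █ · · ·
    · · · █ █ █ · ·
    · · · █ █ · · ·
    · · · · █ · · ·
    · · · · · · · ·
    · · · · · · · ·
    · · · · · · · ·
    · · · · · · · ·
    · · · · · · · ·
T2:
  2·area = 8
  edge (10, 4)→(8, 4): d=(-2,0) right/bottom  bias=-1
  edge (8, 4)→(4, 0): d=(-4,-4) top-left  bias=+0
  edge (4, 0)→(10, 4): d=(6,4) right/bottom  bias=-1
    (2,0)@(5, 1): e=[6,0,2] → █  [on edge]
    (3,0)@(7, 1): e=[6,8,-6] → ·
    (2,1)@(5, 3): e=[2,-8,14] → ·
    (3,1)@(7, 3): e=[2,0,6] → █  [on edge]
    (4,1)@(9, 3): e=[2,8,-2] → ·
    (3,2)@(7, 5): e=[-2,-8,18] → ·
    (4,2)@(9, 5): e=[-2,0,10] → ·  [on edge]
    (5,3)@(11, 7): e=[-6,0,14] → ·  [on edge]
    (6,4)@(13, 9): e=[-10,0,18] → ·  [on edge]
    (7,5)@(15, 11): e=[-14,0,22] → ·  [on edge]
  covered (2 px):
    · · █ · · · · ·
    · · · █ · · · ·
    · · · · · · · ·
    · · · · · · · ·
    · · · · · · · ·
    · · · · · · · ·
    · · · · · · · ·
    · · · · · · · ·
    · · · · · · · ·
    · · · · · · · ·

Z-buffer (winner per pixel, '.' = empty):
  . . 2 . . . . .
  . . . 2 1 . . .
  . . . 1 1 1 . .
  . . . 1 1 . . .
  . . . . 1 . . .
  . 0 0 0 . . . .
  . . . 0 0 . . .
  . . . . . 0 . .
  . . . . . . . .
  . . . . . . . .

Answer: 2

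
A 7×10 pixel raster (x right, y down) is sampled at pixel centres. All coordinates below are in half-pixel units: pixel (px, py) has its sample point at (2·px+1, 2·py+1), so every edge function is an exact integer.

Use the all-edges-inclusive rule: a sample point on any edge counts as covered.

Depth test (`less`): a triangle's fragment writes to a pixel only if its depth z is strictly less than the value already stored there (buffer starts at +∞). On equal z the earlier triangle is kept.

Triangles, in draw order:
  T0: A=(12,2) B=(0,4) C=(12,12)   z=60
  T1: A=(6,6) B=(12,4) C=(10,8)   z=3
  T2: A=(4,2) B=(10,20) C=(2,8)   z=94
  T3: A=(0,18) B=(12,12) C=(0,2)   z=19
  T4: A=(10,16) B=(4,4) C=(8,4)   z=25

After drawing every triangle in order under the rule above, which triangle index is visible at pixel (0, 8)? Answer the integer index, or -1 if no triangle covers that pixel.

T0:
  2·area = 120  (B↔C swapped to make it positive)
  edge (12, 2)→(12, 12): d=(0,10) inclusive
  edge (12, 12)→(0, 4): d=(-12,-8) inclusive
  edge (0, 4)→(12, 2): d=(12,-2) inclusive
    (3,1)@(7, 3): e=[50,68,2] → X
    (4,1)@(9, 3): e=[30,84,6] → X
    (5,1)@(11, 3): e=[10,100,10] → X
    (6,1)@(13, 3): e=[-10,116,14] → .
    (1,2)@(3, 5): e=[90,12,18] → X
    (2,2)@(5, 5): e=[70,28,22] → X
    (6,2)@(13, 5): e=[-10,92,38] → .
    (1,3)@(3, 7): e=[90,-12,42] → .
    (2,3)@(5, 7): e=[70,4,46] → X
    (6,3)@(13, 7): e=[-10,68,62] → .
    (2,4)@(5, 9): e=[70,-20,70] → .
    (3,4)@(7, 9): e=[50,-4,74] → .
  covered (15 px):
    . . . . . . .
    . . . X X X .
    . X X X X X .
    . . X X X X .
    . . . . X X .
    . . . . . X .
    . . . . . . .
    . . . . . . .
    . . . . . . .
    . . . . . . .
T1:
  2·area = 20
  edge (6, 6)→(12, 4): d=(6,-2) inclusive
  edge (12, 4)→(10, 8): d=(-2,4) inclusive
  edge (10, 8)→(6, 6): d=(-4,-2) inclusive
    (4,2)@(9, 5): e=[0,10,10] → X  [on edge]
    (5,2)@(11, 5): e=[4,2,14] → X
    (6,2)@(13, 5): e=[8,-6,18] → .
    (1,3)@(3, 7): e=[0,30,-10] → .  [on edge]
    (4,3)@(9, 7): e=[12,6,2] → X
    (5,3)@(11, 7): e=[16,-2,6] → .
    (4,4)@(9, 9): e=[24,2,-6] → .
  covered (3 px):
    . . . . . . .
    . . . . . . .
    . . . . X X .
    . . . . X . .
    . . . . . . .
    . . . . . . .
    . . . . . . .
    . . . . . . .
    . . . . . . .
    . . . . . . .
T2:
  2·area = 72
  edge (4, 2)→(10, 20): d=(6,18) inclusive
  edge (10, 20)→(2, 8): d=(-8,-12) inclusive
  edge (2, 8)→(4, 2): d=(2,-6) inclusive
    (1,2)@(3, 5): e=[36,36,0] → X  [on edge]
    (2,2)@(5, 5): e=[0,60,12] → X  [on edge]
    (3,2)@(7, 5): e=[-36,84,24] → .
    (1,3)@(3, 7): e=[48,20,4] → X
    (3,3)@(7, 7): e=[-24,68,28] → .
    (1,4)@(3, 9): e=[60,4,8] → X
    (3,4)@(7, 9): e=[-12,52,32] → .
    (0,5)@(1, 11): e=[108,-36,0] → .  [on edge]
    (1,5)@(3, 11): e=[72,-12,12] → .
    (2,5)@(5, 11): e=[36,12,24] → X
    (3,5)@(7, 11): e=[0,36,36] → X  [on edge]
    (4,5)@(9, 11): e=[-36,60,48] → .
    (4,8)@(9, 17): e=[0,12,60] → X  [on edge]
  covered (11 px):
    . . . . . . .
    . . . . . . .
    . X X . . . .
    . X X . . . .
    . X X . . . .
    . . X X . . .
    . . . X . . .
    . . . X . . .
    . . . . X . .
    . . . . . . .
T3:
  2·area = 192  (B↔C swapped to make it positive)
  edge (0, 18)→(0, 2): d=(0,-16) inclusive
  edge (0, 2)→(12, 12): d=(12,10) inclusive
  edge (12, 12)→(0, 18): d=(-12,6) inclusive
    (0,1)@(1, 3): e=[16,2,174] → X
    (1,1)@(3, 3): e=[48,-18,162] → .
    (0,2)@(1, 5): e=[16,26,150] → X
    (1,2)@(3, 5): e=[48,6,138] → X
    (2,2)@(5, 5): e=[80,-14,126] → .
    (0,3)@(1, 7): e=[16,50,126] → X
    (2,3)@(5, 7): e=[80,10,102] → X
    (3,3)@(7, 7): e=[112,-10,90] → .
    (0,4)@(1, 9): e=[16,74,102] → X
    (3,4)@(7, 9): e=[112,14,66] → X
    (4,4)@(9, 9): e=[144,-6,54] → .
    (0,5)@(1, 11): e=[16,98,78] → X
  covered (24 px):
    . . . . . . .
    X . . . . . .
    X X . . . . .
    X X X . . . .
    X X X X . . .
    X X X X X . .
    X X X X X . .
    X X X . . . .
    X . . . . . .
    . . . . . . .
T4:
  2·area = 48
  edge (10, 16)→(4, 4): d=(-6,-12) inclusive
  edge (4, 4)→(8, 4): d=(4,0) inclusive
  edge (8, 4)→(10, 16): d=(2,12) inclusive
    (2,2)@(5, 5): e=[6,4,38] → X
    (3,2)@(7, 5): e=[30,4,14] → X
    (4,2)@(9, 5): e=[54,4,-10] → .
    (2,3)@(5, 7): e=[-6,12,42] → .
    (3,3)@(7, 7): e=[18,12,18] → X
    (4,3)@(9, 7): e=[42,12,-6] → .
    (3,4)@(7, 9): e=[6,20,22] → X
    (4,4)@(9, 9): e=[30,20,-2] → .
    (3,5)@(7, 11): e=[-6,28,26] → .
    (4,5)@(9, 11): e=[18,28,2] → X
    (5,5)@(11, 11): e=[42,28,-22] → .
    (4,6)@(9, 13): e=[6,36,6] → X
  covered (6 px):
    . . . . . . .
    . . . . . . .
    . . X X . . .
    . . . X . . .
    . . . X . . .
    . . . . X . .
    . . . . X . .
    . . . . . . .
    . . . . . . .
    . . . . . . .

Z-buffer (winner per pixel, '.' = empty):
  . . . . . . .
  3 . . 0 0 0 .
  3 3 4 4 1 1 .
  3 3 3 4 1 0 .
  3 3 3 3 0 0 .
  3 3 3 3 3 0 .
  3 3 3 3 3 . .
  3 3 3 2 . . .
  3 . . . 2 . .
  . . . . . . .

Result: 3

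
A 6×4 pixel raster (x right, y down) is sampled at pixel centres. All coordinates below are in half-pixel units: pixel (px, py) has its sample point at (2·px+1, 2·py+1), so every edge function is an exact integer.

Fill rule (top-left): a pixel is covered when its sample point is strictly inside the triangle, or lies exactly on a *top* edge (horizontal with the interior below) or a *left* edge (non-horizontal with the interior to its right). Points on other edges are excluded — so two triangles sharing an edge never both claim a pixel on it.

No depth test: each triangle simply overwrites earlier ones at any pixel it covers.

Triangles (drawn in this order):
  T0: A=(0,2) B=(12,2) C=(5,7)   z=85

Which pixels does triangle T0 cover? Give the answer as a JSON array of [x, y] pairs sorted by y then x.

T0:
  2·area = 60
  edge (0, 2)→(12, 2): d=(12,0) top-left  bias=+0
  edge (12, 2)→(5, 7): d=(-7,5) right/bottom  bias=-1
  edge (5, 7)→(0, 2): d=(-5,-5) top-left  bias=+0
    (0,1)@(1, 3): e=[12,48,0] → █  [on edge]
    (1,1)@(3, 3): e=[12,38,10] → █
    (2,1)@(5, 3): e=[12,28,20] → █
    (3,1)@(7, 3): e=[12,18,30] → █
    (4,1)@(9, 3): e=[12,8,40] → █
    (5,1)@(11, 3): e=[12,-2,50] → ·
    (0,2)@(1, 5): e=[36,34,-10] → ·
    (1,2)@(3, 5): e=[36,24,0] → █  [on edge]
    (4,2)@(9, 5): e=[36,-6,30] → ·
    (1,3)@(3, 7): e=[60,10,-10] → ·
    (2,3)@(5, 7): e=[60,0,0] → ·  [on edge]
    (3,3)@(7, 7): e=[60,-10,10] → ·
  covered (8 px):
    · · · · · ·
    █ █ █ █ █ ·
    · █ █ █ · ·
    · · · · · ·

Final: [[0,1],[1,1],[2,1],[3,1],[4,1],[1,2],[2,2],[3,2]]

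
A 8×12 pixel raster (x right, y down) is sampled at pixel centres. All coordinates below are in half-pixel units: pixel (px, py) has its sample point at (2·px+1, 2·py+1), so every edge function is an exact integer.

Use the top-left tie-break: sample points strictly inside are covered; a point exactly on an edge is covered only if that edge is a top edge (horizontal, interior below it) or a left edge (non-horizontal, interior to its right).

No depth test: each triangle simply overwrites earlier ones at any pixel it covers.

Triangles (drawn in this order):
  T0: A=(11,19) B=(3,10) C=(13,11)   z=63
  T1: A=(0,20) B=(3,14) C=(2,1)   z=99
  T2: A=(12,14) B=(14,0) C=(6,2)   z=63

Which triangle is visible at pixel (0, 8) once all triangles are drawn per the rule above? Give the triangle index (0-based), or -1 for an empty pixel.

T0:
  2·area = 82
  edge (11, 19)→(3, 10): d=(-8,-9) top-left  bias=+0
  edge (3, 10)→(13, 11): d=(10,1) right/bottom  bias=-1
  edge (13, 11)→(11, 19): d=(-2,8) right/bottom  bias=-1
    (7,1)@(15, 3): e=[164,-82,0] → .  [on edge]
    (2,5)@(5, 11): e=[10,8,64] → X
    (3,5)@(7, 11): e=[28,6,48] → X
    (4,5)@(9, 11): e=[46,4,32] → X
    (5,5)@(11, 11): e=[64,2,16] → X
    (6,5)@(13, 11): e=[82,0,0] → .  [on edge]
    (2,6)@(5, 13): e=[-6,28,60] → .
    (3,6)@(7, 13): e=[12,26,44] → X
    (6,6)@(13, 13): e=[66,20,-4] → .
    (3,7)@(7, 15): e=[-4,46,40] → .
    (4,7)@(9, 15): e=[14,44,24] → X
    (6,7)@(13, 15): e=[50,40,-8] → .
    (5,9)@(11, 19): e=[0,82,0] → .  [on edge]
  covered (10 px):
    . . . . . . . .
    . . . . . . . .
    . . . . . . . .
    . . . . . . . .
    . . . . . . . .
    . . X X X X . .
    . . . X X X . .
    . . . . X X . .
    . . . . . X . .
    . . . . . . . .
    . . . . . . . .
    . . . . . . . .
T1:
  2·area = 45  (B↔C swapped to make it positive)
  edge (0, 20)→(2, 1): d=(2,-19) top-left  bias=+0
  edge (2, 1)→(3, 14): d=(1,13) right/bottom  bias=-1
  edge (3, 14)→(0, 20): d=(-3,6) right/bottom  bias=-1
    (0,5)@(1, 11): e=[1,23,21] → X
    (1,5)@(3, 11): e=[39,-3,9] → .
    (0,6)@(1, 13): e=[5,25,15] → X
    (1,6)@(3, 13): e=[43,-1,3] → .
    (0,7)@(1, 15): e=[9,27,9] → X
    (1,7)@(3, 15): e=[47,1,-3] → .
    (0,8)@(1, 17): e=[13,29,3] → X
    (1,8)@(3, 17): e=[51,3,-9] → .
    (0,9)@(1, 19): e=[17,31,-3] → .
  covered (4 px):
    . . . . . . . .
    . . . . . . . .
    . . . . . . . .
    . . . . . . . .
    . . . . . . . .
    X . . . . . . .
    X . . . . . . .
    X . . . . . . .
    X . . . . . . .
    . . . . . . . .
    . . . . . . . .
    . . . . . . . .
T2:
  2·area = 108  (B↔C swapped to make it positive)
  edge (12, 14)→(6, 2): d=(-6,-12) top-left  bias=+0
  edge (6, 2)→(14, 0): d=(8,-2) top-left  bias=+0
  edge (14, 0)→(12, 14): d=(-2,14) right/bottom  bias=-1
    (5,0)@(11, 1): e=[66,2,40] → X
    (6,0)@(13, 1): e=[90,6,12] → X
    (7,0)@(15, 1): e=[114,10,-16] → .
    (3,1)@(7, 3): e=[6,10,92] → X
    (4,1)@(9, 3): e=[30,14,64] → X
    (7,1)@(15, 3): e=[102,26,-20] → .
    (3,2)@(7, 5): e=[-6,26,88] → .
    (4,2)@(9, 5): e=[18,30,60] → X
    (7,2)@(15, 5): e=[90,42,-24] → .
    (4,3)@(9, 7): e=[6,46,56] → X
    (6,3)@(13, 7): e=[54,54,0] → .  [on edge]
    (4,4)@(9, 9): e=[-6,62,52] → .
    (5,10)@(11, 21): e=[-54,162,0] → .  [on edge]
  covered (13 px):
    . . . . . X X .
    . . . X X X X .
    . . . . X X X .
    . . . . X X . .
    . . . . . X . .
    . . . . . X . .
    . . . . . . . .
    . . . . . . . .
    . . . . . . . .
    . . . . . . . .
    . . . . . . . .
    . . . . . . . .

Z-buffer (winner per pixel, '.' = empty):
  . . . . . 2 2 .
  . . . 2 2 2 2 .
  . . . . 2 2 2 .
  . . . . 2 2 . .
  . . . . . 2 . .
  1 . 0 0 0 2 . .
  1 . . 0 0 0 . .
  1 . . . 0 0 . .
  1 . . . . 0 . .
  . . . . . . . .
  . . . . . . . .
  . . . . . . . .

Final: 1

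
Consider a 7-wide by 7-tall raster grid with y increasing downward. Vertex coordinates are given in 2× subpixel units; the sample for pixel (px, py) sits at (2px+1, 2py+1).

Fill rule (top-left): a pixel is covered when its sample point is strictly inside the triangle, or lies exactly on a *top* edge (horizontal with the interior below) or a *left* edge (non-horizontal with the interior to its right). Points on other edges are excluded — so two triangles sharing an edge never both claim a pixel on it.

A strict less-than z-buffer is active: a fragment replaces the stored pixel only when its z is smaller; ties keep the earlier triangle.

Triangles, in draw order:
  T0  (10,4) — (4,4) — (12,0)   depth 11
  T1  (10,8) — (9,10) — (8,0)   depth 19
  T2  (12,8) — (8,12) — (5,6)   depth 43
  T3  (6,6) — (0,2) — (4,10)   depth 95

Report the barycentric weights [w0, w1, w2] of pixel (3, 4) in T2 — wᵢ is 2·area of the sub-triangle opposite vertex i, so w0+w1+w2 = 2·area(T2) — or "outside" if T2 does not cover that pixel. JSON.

T0:
  2·area = 24
  edge (10, 4)→(4, 4): d=(-6,0) right/bottom  bias=-1
  edge (4, 4)→(12, 0): d=(8,-4) top-left  bias=+0
  edge (12, 0)→(10, 4): d=(-2,4) right/bottom  bias=-1
    (5,0)@(11, 1): e=[18,4,2] → █
    (6,0)@(13, 1): e=[18,12,-6] → ·
    (3,1)@(7, 3): e=[6,4,14] → █
    (4,1)@(9, 3): e=[6,12,6] → █
    (5,1)@(11, 3): e=[6,20,-2] → ·
    (3,2)@(7, 5): e=[-6,20,10] → ·
    (4,2)@(9, 5): e=[-6,28,2] → ·
  covered (3 px):
    · · · · · █ ·
    · · · █ █ · ·
    · · · · · · ·
    · · · · · · ·
    · · · · · · ·
    · · · · · · ·
    · · · · · · ·
T1:
  2·area = 12
  edge (10, 8)→(9, 10): d=(-1,2) right/bottom  bias=-1
  edge (9, 10)→(8, 0): d=(-1,-10) top-left  bias=+0
  edge (8, 0)→(10, 8): d=(2,8) right/bottom  bias=-1
    (4,2)@(9, 5): e=[5,5,2] → █
    (5,2)@(11, 5): e=[1,25,-14] → ·
    (4,3)@(9, 7): e=[3,3,6] → █
    (5,3)@(11, 7): e=[-1,23,-10] → ·
    (4,4)@(9, 9): e=[1,1,10] → █
    (5,4)@(11, 9): e=[-3,21,-6] → ·
    (4,5)@(9, 11): e=[-1,-1,14] → ·
  covered (3 px):
    · · · · · · ·
    · · · · · · ·
    · · · · █ · ·
    · · · · █ · ·
    · · · · █ · ·
    · · · · · · ·
    · · · · · · ·
T2:
  2·area = 36
  edge (12, 8)→(8, 12): d=(-4,4) right/bottom  bias=-1
  edge (8, 12)→(5, 6): d=(-3,-6) top-left  bias=+0
  edge (5, 6)→(12, 8): d=(7,2) right/bottom  bias=-1
    (3,3)@(7, 7): e=[24,9,3] → █
    (4,3)@(9, 7): e=[16,21,-1] → ·
    (6,3)@(13, 7): e=[0,45,-9] → ·  [on edge]
    (3,4)@(7, 9): e=[16,3,17] → █
    (4,4)@(9, 9): e=[8,15,13] → █
    (5,4)@(11, 9): e=[0,27,9] → ·  [on edge]
    (3,5)@(7, 11): e=[8,-3,31] → ·
    (4,5)@(9, 11): e=[0,9,27] → ·  [on edge]
    (3,6)@(7, 13): e=[0,-9,45] → ·  [on edge]
  covered (3 px):
    · · · · · · ·
    · · · · · · ·
    · · · · · · ·
    · · · █ · · ·
    · · · █ █ · ·
    · · · · · · ·
    · · · · · · ·
T3:
  2·area = 32  (B↔C swapped to make it positive)
  edge (6, 6)→(4, 10): d=(-2,4) right/bottom  bias=-1
  edge (4, 10)→(0, 2): d=(-4,-8) top-left  bias=+0
  edge (0, 2)→(6, 6): d=(6,4) right/bottom  bias=-1
    (0,1)@(1, 3): e=[26,4,2] → █
    (1,1)@(3, 3): e=[18,20,-6] → ·
    (0,2)@(1, 5): e=[22,-4,14] → ·
    (1,2)@(3, 5): e=[14,12,6] → █
    (2,2)@(5, 5): e=[6,28,-2] → ·
    (1,3)@(3, 7): e=[10,4,18] → █
    (2,3)@(5, 7): e=[2,20,10] → █
    (3,3)@(7, 7): e=[-6,36,2] → ·
    (1,4)@(3, 9): e=[6,-4,30] → ·
    (2,4)@(5, 9): e=[-2,12,22] → ·
  covered (4 px):
    · · · · · · ·
    █ · · · · · ·
    · █ · · · · ·
    · █ █ · · · ·
    · · · · · · ·
    · · · · · · ·
    · · · · · · ·

Result: [3,17,16]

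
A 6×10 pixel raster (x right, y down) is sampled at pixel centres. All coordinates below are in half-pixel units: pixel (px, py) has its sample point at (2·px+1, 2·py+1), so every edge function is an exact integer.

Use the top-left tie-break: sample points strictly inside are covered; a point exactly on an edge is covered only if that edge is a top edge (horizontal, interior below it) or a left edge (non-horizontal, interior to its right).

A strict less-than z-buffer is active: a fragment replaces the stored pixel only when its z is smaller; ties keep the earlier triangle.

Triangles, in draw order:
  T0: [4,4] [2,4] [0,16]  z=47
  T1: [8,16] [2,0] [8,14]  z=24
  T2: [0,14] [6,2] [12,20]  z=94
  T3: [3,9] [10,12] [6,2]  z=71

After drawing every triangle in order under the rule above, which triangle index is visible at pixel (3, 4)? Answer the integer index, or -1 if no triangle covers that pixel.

T0:
  2·area = 24  (B↔C swapped to make it positive)
  edge (4, 4)→(0, 16): d=(-4,12) right/bottom  bias=-1
  edge (0, 16)→(2, 4): d=(2,-12) top-left  bias=+0
  edge (2, 4)→(4, 4): d=(2,0) top-left  bias=+0
    (2,0)@(5, 1): e=[0,30,-6] → ·  [on edge]
    (1,2)@(3, 5): e=[8,14,2] → █
    (2,2)@(5, 5): e=[-16,38,2] → ·
    (1,3)@(3, 7): e=[0,18,6] → ·  [on edge]
    (0,5)@(1, 11): e=[8,2,14] → █
    (1,5)@(3, 11): e=[-16,26,14] → ·
    (0,6)@(1, 13): e=[0,6,18] → ·  [on edge]
  covered (2 px):
    · · · · · ·
    · · · · · ·
    · █ · · · ·
    · · · · · ·
    · · · · · ·
    █ · · · · ·
    · · · · · ·
    · · · · · ·
    · · · · · ·
    · · · · · ·
T1:
  2·area = 12
  edge (8, 16)→(2, 0): d=(-6,-16) top-left  bias=+0
  edge (2, 0)→(8, 14): d=(6,14) right/bottom  bias=-1
  edge (8, 14)→(8, 16): d=(0,2) right/bottom  bias=-1
    (2,3)@(5, 7): e=[6,0,6] → ·  [on edge]
    (3,6)@(7, 13): e=[2,8,2] → █
    (4,6)@(9, 13): e=[34,-20,-2] → ·
    (3,7)@(7, 15): e=[-10,20,2] → ·
  covered (1 px):
    · · · · · ·
    · · · · · ·
    · · · · · ·
    · · · · · ·
    · · · · · ·
    · · · · · ·
    · · · █ · ·
    · · · · · ·
    · · · · · ·
    · · · · · ·
T2:
  2·area = 180
  edge (0, 14)→(6, 2): d=(6,-12) top-left  bias=+0
  edge (6, 2)→(12, 20): d=(6,18) right/bottom  bias=-1
  edge (12, 20)→(0, 14): d=(-12,-6) top-left  bias=+0
    (2,2)@(5, 5): e=[6,36,138] → █
    (3,2)@(7, 5): e=[30,0,150] → ·  [on edge]
    (2,3)@(5, 7): e=[18,48,114] → █
    (3,3)@(7, 7): e=[42,12,126] → █
    (4,3)@(9, 7): e=[66,-24,138] → ·
    (1,4)@(3, 9): e=[6,96,78] → █
    (4,4)@(9, 9): e=[78,-12,114] → ·
    (1,5)@(3, 11): e=[18,108,54] → █
    (4,5)@(9, 11): e=[90,0,90] → ·  [on edge]
    (0,6)@(1, 13): e=[6,156,18] → █
    (4,6)@(9, 13): e=[102,12,66] → █
    (5,6)@(11, 13): e=[126,-24,78] → ·
    (5,8)@(11, 17): e=[150,0,30] → ·  [on edge]
  covered (21 px):
    · · · · · ·
    · · · · · ·
    · · █ · · ·
    · · █ █ · ·
    · █ █ █ · ·
    · █ █ █ · ·
    █ █ █ █ █ ·
    · █ █ █ █ ·
    · · · █ █ ·
    · · · · · █
T3:
  2·area = 58  (B↔C swapped to make it positive)
  edge (3, 9)→(6, 2): d=(3,-7) top-left  bias=+0
  edge (6, 2)→(10, 12): d=(4,10) right/bottom  bias=-1
  edge (10, 12)→(3, 9): d=(-7,-3) top-left  bias=+0
    (2,2)@(5, 5): e=[2,22,34] → █
    (3,2)@(7, 5): e=[16,2,40] → █
    (4,2)@(9, 5): e=[30,-18,46] → ·
    (2,3)@(5, 7): e=[8,30,20] → █
    (4,3)@(9, 7): e=[36,-10,32] → ·
    (1,4)@(3, 9): e=[0,58,0] → █  [on edge]
    (4,4)@(9, 9): e=[42,-2,18] → ·
    (1,5)@(3, 11): e=[6,66,-14] → ·
    (2,5)@(5, 11): e=[20,46,-8] → ·
    (3,5)@(7, 11): e=[34,26,-2] → ·
    (4,5)@(9, 11): e=[48,6,4] → █
    (5,5)@(11, 11): e=[62,-14,10] → ·
  covered (8 px):
    · · · · · ·
    · · · · · ·
    · · █ █ · ·
    · · █ █ · ·
    · █ █ █ · ·
    · · · · █ ·
    · · · · · ·
    · · · · · ·
    · · · · · ·
    · · · · · ·

Z-buffer (winner per pixel, '.' = empty):
  . . . . . .
  . . . . . .
  . 0 3 3 . .
  . . 3 3 . .
  . 3 3 3 . .
  0 2 2 2 3 .
  2 2 2 1 2 .
  . 2 2 2 2 .
  . . . 2 2 .
  . . . . . 2

Answer: 3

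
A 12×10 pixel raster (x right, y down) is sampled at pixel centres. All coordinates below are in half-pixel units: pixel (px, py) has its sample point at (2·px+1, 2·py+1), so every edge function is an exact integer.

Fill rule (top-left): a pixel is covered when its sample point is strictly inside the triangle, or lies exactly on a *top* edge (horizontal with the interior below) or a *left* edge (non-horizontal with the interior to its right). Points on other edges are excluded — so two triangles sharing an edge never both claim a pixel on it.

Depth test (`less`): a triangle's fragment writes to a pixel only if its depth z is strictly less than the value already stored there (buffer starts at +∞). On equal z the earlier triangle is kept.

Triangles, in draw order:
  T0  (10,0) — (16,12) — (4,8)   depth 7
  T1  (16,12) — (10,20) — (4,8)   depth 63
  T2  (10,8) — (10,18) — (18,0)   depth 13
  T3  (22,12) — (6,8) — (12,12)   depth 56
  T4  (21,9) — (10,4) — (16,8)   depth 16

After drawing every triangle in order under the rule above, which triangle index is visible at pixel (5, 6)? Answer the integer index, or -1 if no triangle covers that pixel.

T0:
  2·area = 120
  edge (10, 0)→(16, 12): d=(6,12) right/bottom  bias=-1
  edge (16, 12)→(4, 8): d=(-12,-4) top-left  bias=+0
  edge (4, 8)→(10, 0): d=(6,-8) top-left  bias=+0
    (4,1)@(9, 3): e=[30,80,10] → █
    (5,1)@(11, 3): e=[6,88,26] → █
    (6,1)@(13, 3): e=[-18,96,42] → ·
    (3,2)@(7, 5): e=[66,48,6] → █
    (6,2)@(13, 5): e=[-6,72,54] → ·
    (0,3)@(1, 7): e=[150,0,-30] → ·  [on edge]
    (2,3)@(5, 7): e=[102,16,2] → █
    (6,3)@(13, 7): e=[6,48,66] → █
    (7,3)@(15, 7): e=[-18,56,82] → ·
    (2,4)@(5, 9): e=[114,-8,14] → ·
    (3,4)@(7, 9): e=[90,0,30] → █  [on edge]
    (7,4)@(15, 9): e=[-6,32,94] → ·
    (6,5)@(13, 11): e=[30,0,90] → █  [on edge]
    (9,6)@(19, 13): e=[-30,0,150] → ·  [on edge]
  covered (16 px):
    · · · · · · · · · · · ·
    · · · · █ █ · · · · · ·
    · · · █ █ █ · · · · · ·
    · · █ █ █ █ █ · · · · ·
    · · · █ █ █ █ · · · · ·
    · · · · · · █ █ · · · ·
    · · · · · · · · · · · ·
    · · · · · · · · · · · ·
    · · · · · · · · · · · ·
    · · · · · · · · · · · ·
T1:
  2·area = 120
  edge (16, 12)→(10, 20): d=(-6,8) right/bottom  bias=-1
  edge (10, 20)→(4, 8): d=(-6,-12) top-left  bias=+0
  edge (4, 8)→(16, 12): d=(12,4) right/bottom  bias=-1
    (0,3)@(1, 7): e=[150,-30,0] → ·  [on edge]
    (2,4)@(5, 9): e=[106,6,8] → █
    (3,4)@(7, 9): e=[90,30,0] → ·  [on edge]
    (2,5)@(5, 11): e=[94,-6,32] → ·
    (3,5)@(7, 11): e=[78,18,24] → █
    (4,5)@(9, 11): e=[62,42,16] → █
    (5,5)@(11, 11): e=[46,66,8] → █
    (6,5)@(13, 11): e=[30,90,0] → ·  [on edge]
    (3,6)@(7, 13): e=[66,6,48] → █
    (6,6)@(13, 13): e=[18,78,24] → █
    (7,6)@(15, 13): e=[2,102,16] → █
    (8,6)@(17, 13): e=[-14,126,8] → ·
    (9,6)@(19, 13): e=[-30,150,0] → ·  [on edge]
  covered (14 px):
    · · · · · · · · · · · ·
    · · · · · · · · · · · ·
    · · · · · · · · · · · ·
    · · · · · · · · · · · ·
    · · █ · · · · · · · · ·
    · · · █ █ █ · · · · · ·
    · · · █ █ █ █ █ · · · ·
    · · · · █ █ █ · · · · ·
    · · · · █ █ · · · · · ·
    · · · · · · · · · · · ·
T2:
  2·area = 80  (B↔C swapped to make it positive)
  edge (10, 8)→(18, 0): d=(8,-8) top-left  bias=+0
  edge (18, 0)→(10, 18): d=(-8,18) right/bottom  bias=-1
  edge (10, 18)→(10, 8): d=(0,-10) top-left  bias=+0
    (8,0)@(17, 1): e=[0,10,70] → █  [on edge]
    (9,0)@(19, 1): e=[16,-26,90] → ·
    (7,1)@(15, 3): e=[0,30,50] → █  [on edge]
    (8,1)@(17, 3): e=[16,-6,70] → ·
    (6,2)@(13, 5): e=[0,50,30] → █  [on edge]
    (8,2)@(17, 5): e=[32,-22,70] → ·
    (5,3)@(11, 7): e=[0,70,10] → █  [on edge]
    (7,3)@(15, 7): e=[32,-2,50] → ·
    (4,4)@(9, 9): e=[0,90,-10] → ·  [on edge]
    (5,4)@(11, 9): e=[16,54,10] → █
    (7,4)@(15, 9): e=[48,-18,50] → ·
    (3,5)@(7, 11): e=[0,110,-30] → ·  [on edge]
    (2,6)@(5, 13): e=[0,130,-50] → ·  [on edge]
    (1,7)@(3, 15): e=[0,150,-70] → ·  [on edge]
    (0,8)@(1, 17): e=[0,170,-90] → ·  [on edge]
  covered (12 px):
    · · · · · · · · █ · · ·
    · · · · · · · █ · · · ·
    · · · · · · █ █ · · · ·
    · · · · · █ █ · · · · ·
    · · · · · █ █ · · · · ·
    · · · · · █ █ · · · · ·
    · · · · · █ · · · · · ·
    · · · · · █ · · · · · ·
    · · · · · · · · · · · ·
    · · · · · · · · · · · ·
T3:
  2·area = 40  (B↔C swapped to make it positive)
  edge (22, 12)→(12, 12): d=(-10,0) right/bottom  bias=-1
  edge (12, 12)→(6, 8): d=(-6,-4) top-left  bias=+0
  edge (6, 8)→(22, 12): d=(16,4) right/bottom  bias=-1
    (4,4)@(9, 9): e=[30,6,4] → █
    (5,4)@(11, 9): e=[30,14,-4] → ·
    (4,5)@(9, 11): e=[10,-6,36] → ·
    (5,5)@(11, 11): e=[10,2,28] → █
    (6,5)@(13, 11): e=[10,10,20] → █
    (7,5)@(15, 11): e=[10,18,12] → █
    (8,5)@(17, 11): e=[10,26,4] → █
    (9,5)@(19, 11): e=[10,34,-4] → ·
    (5,6)@(11, 13): e=[-10,-10,60] → ·
    (6,6)@(13, 13): e=[-10,-2,52] → ·
    (7,6)@(15, 13): e=[-10,6,44] → ·
    (8,6)@(17, 13): e=[-10,14,36] → ·
  covered (5 px):
    · · · · · · · · · · · ·
    · · · · · · · · · · · ·
    · · · · · · · · · · · ·
    · · · · · · · · · · · ·
    · · · · █ · · · · · · ·
    · · · · · █ █ █ █ · · ·
    · · · · · · · · · · · ·
    · · · · · · · · · · · ·
    · · · · · · · · · · · ·
    · · · · · · · · · · · ·
T4:
  2·area = 14  (B↔C swapped to make it positive)
  edge (21, 9)→(16, 8): d=(-5,-1) top-left  bias=+0
  edge (16, 8)→(10, 4): d=(-6,-4) top-left  bias=+0
  edge (10, 4)→(21, 9): d=(11,5) right/bottom  bias=-1
    (0,2)@(1, 5): e=[0,-42,56] → ·  [on edge]
    (5,3)@(11, 7): e=[0,-14,28] → ·  [on edge]
    (7,3)@(15, 7): e=[4,2,8] → █
    (8,3)@(17, 7): e=[6,10,-2] → ·
    (7,4)@(15, 9): e=[-6,-10,30] → ·
    (10,4)@(21, 9): e=[0,14,0] → ·  [on edge]
  covered (1 px):
    · · · · · · · · · · · ·
    · · · · · · · · · · · ·
    · · · · · · · · · · · ·
    · · · · · · · █ · · · ·
    · · · · · · · · · · · ·
    · · · · · · · · · · · ·
    · · · · · · · · · · · ·
    · · · · · · · · · · · ·
    · · · · · · · · · · · ·
    · · · · · · · · · · · ·

Z-buffer (winner per pixel, '.' = empty):
  . . . . . . . . 2 . . .
  . . . . 0 0 . 2 . . . .
  . . . 0 0 0 2 2 . . . .
  . . 0 0 0 0 0 4 . . . .
  . . 1 0 0 0 0 . . . . .
  . . . 1 1 2 0 0 3 . . .
  . . . 1 1 2 1 1 . . . .
  . . . . 1 2 1 . . . . .
  . . . . 1 1 . . . . . .
  . . . . . . . . . . . .

Final: 2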